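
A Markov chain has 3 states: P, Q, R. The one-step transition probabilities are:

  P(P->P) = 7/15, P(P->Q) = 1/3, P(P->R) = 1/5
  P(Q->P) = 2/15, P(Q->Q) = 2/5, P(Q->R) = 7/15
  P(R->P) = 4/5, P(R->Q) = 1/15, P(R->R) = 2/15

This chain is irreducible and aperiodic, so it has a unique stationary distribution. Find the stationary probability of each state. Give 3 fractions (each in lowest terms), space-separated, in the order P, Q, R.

The stationary distribution satisfies pi = pi * P, i.e.:
  pi_P = 7/15*pi_P + 2/15*pi_Q + 4/5*pi_R
  pi_Q = 1/3*pi_P + 2/5*pi_Q + 1/15*pi_R
  pi_R = 1/5*pi_P + 7/15*pi_Q + 2/15*pi_R
with normalization: pi_P + pi_Q + pi_R = 1.

Using the first 2 balance equations plus normalization, the linear system A*pi = b is:
  [-8/15, 2/15, 4/5] . pi = 0
  [1/3, -3/5, 1/15] . pi = 0
  [1, 1, 1] . pi = 1

Solving yields:
  pi_P = 11/24
  pi_Q = 17/60
  pi_R = 31/120

Verification (pi * P):
  11/24*7/15 + 17/60*2/15 + 31/120*4/5 = 11/24 = pi_P  (ok)
  11/24*1/3 + 17/60*2/5 + 31/120*1/15 = 17/60 = pi_Q  (ok)
  11/24*1/5 + 17/60*7/15 + 31/120*2/15 = 31/120 = pi_R  (ok)

Answer: 11/24 17/60 31/120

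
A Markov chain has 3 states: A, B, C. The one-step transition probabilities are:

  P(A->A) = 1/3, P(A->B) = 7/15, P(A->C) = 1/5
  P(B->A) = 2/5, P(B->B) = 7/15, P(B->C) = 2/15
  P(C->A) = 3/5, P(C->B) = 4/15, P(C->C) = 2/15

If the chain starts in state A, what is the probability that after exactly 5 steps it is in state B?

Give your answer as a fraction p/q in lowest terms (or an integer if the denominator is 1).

Computing P^5 by repeated multiplication:
P^1 =
  A: [1/3, 7/15, 1/5]
  B: [2/5, 7/15, 2/15]
  C: [3/5, 4/15, 2/15]
P^2 =
  A: [94/225, 32/75, 7/45]
  B: [2/5, 11/25, 4/25]
  C: [29/75, 11/25, 13/75]
P^3 =
  A: [1361/3375, 98/225, 544/3375]
  B: [152/375, 163/375, 4/25]
  C: [92/225, 54/125, 179/1125]
P^4 =
  A: [20521/50625, 7331/16875, 8111/50625]
  B: [2278/5625, 163/375, 902/5625]
  C: [6827/16875, 2446/5625, 542/3375]
P^5 =
  A: [307562/759375, 110014/253125, 121771/759375]
  B: [34178/84375, 12223/28125, 13528/84375]
  C: [102553/253125, 7333/16875, 40577/253125]

(P^5)[A -> B] = 110014/253125

Answer: 110014/253125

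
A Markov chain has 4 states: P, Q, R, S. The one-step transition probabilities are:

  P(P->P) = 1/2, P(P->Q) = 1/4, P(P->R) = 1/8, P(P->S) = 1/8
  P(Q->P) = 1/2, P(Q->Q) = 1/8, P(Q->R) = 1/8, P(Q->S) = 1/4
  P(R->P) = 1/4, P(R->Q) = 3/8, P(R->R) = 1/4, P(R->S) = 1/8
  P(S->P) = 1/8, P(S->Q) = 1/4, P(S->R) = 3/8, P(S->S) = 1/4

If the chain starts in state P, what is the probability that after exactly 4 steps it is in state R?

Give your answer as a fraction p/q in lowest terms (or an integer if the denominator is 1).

Computing P^4 by repeated multiplication:
P^1 =
  P: [1/2, 1/4, 1/8, 1/8]
  Q: [1/2, 1/8, 1/8, 1/4]
  R: [1/4, 3/8, 1/4, 1/8]
  S: [1/8, 1/4, 3/8, 1/4]
P^2 =
  P: [27/64, 15/64, 11/64, 11/64]
  Q: [3/8, 1/4, 13/64, 11/64]
  R: [25/64, 15/64, 3/16, 3/16]
  S: [5/16, 17/64, 15/64, 3/16]
P^3 =
  P: [201/512, 31/128, 97/512, 45/256]
  Q: [197/512, 125/512, 99/512, 91/512]
  R: [49/128, 125/512, 25/128, 91/512]
  S: [95/256, 63/256, 103/512, 93/512]
P^4 =
  P: [99/256, 997/4096, 789/4096, 363/2048]
  Q: [1577/4096, 499/2048, 793/4096, 91/512]
  R: [1575/4096, 999/4096, 397/2048, 91/512]
  S: [1563/4096, 1001/4096, 801/4096, 731/4096]

(P^4)[P -> R] = 789/4096

Answer: 789/4096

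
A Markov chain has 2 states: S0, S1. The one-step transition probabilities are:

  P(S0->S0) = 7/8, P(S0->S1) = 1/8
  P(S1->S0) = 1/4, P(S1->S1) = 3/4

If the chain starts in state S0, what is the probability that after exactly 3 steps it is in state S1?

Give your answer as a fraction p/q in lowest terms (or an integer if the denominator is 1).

Computing P^3 by repeated multiplication:
P^1 =
  S0: [7/8, 1/8]
  S1: [1/4, 3/4]
P^2 =
  S0: [51/64, 13/64]
  S1: [13/32, 19/32]
P^3 =
  S0: [383/512, 129/512]
  S1: [129/256, 127/256]

(P^3)[S0 -> S1] = 129/512

Answer: 129/512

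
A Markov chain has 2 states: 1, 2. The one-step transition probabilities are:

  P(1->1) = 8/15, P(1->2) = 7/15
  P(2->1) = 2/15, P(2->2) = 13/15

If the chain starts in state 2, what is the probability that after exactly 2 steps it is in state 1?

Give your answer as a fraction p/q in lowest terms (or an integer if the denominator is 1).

Answer: 14/75

Derivation:
Computing P^2 by repeated multiplication:
P^1 =
  1: [8/15, 7/15]
  2: [2/15, 13/15]
P^2 =
  1: [26/75, 49/75]
  2: [14/75, 61/75]

(P^2)[2 -> 1] = 14/75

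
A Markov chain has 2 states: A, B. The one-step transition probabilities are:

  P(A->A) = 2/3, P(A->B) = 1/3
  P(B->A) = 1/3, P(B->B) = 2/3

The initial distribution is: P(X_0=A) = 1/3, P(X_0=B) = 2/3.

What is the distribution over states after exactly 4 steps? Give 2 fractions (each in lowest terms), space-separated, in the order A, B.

Propagating the distribution step by step (d_{t+1} = d_t * P):
d_0 = (A=1/3, B=2/3)
  d_1[A] = 1/3*2/3 + 2/3*1/3 = 4/9
  d_1[B] = 1/3*1/3 + 2/3*2/3 = 5/9
d_1 = (A=4/9, B=5/9)
  d_2[A] = 4/9*2/3 + 5/9*1/3 = 13/27
  d_2[B] = 4/9*1/3 + 5/9*2/3 = 14/27
d_2 = (A=13/27, B=14/27)
  d_3[A] = 13/27*2/3 + 14/27*1/3 = 40/81
  d_3[B] = 13/27*1/3 + 14/27*2/3 = 41/81
d_3 = (A=40/81, B=41/81)
  d_4[A] = 40/81*2/3 + 41/81*1/3 = 121/243
  d_4[B] = 40/81*1/3 + 41/81*2/3 = 122/243
d_4 = (A=121/243, B=122/243)

Answer: 121/243 122/243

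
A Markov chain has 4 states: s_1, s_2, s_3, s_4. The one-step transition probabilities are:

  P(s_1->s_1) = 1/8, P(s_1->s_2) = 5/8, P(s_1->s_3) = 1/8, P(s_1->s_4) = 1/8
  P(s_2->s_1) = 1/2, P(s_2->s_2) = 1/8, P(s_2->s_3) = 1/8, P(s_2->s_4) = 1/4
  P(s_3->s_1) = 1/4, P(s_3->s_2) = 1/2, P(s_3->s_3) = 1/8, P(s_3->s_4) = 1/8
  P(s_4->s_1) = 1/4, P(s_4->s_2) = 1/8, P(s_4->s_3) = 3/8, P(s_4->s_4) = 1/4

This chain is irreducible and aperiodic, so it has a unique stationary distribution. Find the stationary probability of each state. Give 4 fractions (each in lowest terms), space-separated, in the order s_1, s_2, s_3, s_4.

Answer: 105/353 239/706 61/353 135/706

Derivation:
The stationary distribution satisfies pi = pi * P, i.e.:
  pi_s_1 = 1/8*pi_s_1 + 1/2*pi_s_2 + 1/4*pi_s_3 + 1/4*pi_s_4
  pi_s_2 = 5/8*pi_s_1 + 1/8*pi_s_2 + 1/2*pi_s_3 + 1/8*pi_s_4
  pi_s_3 = 1/8*pi_s_1 + 1/8*pi_s_2 + 1/8*pi_s_3 + 3/8*pi_s_4
  pi_s_4 = 1/8*pi_s_1 + 1/4*pi_s_2 + 1/8*pi_s_3 + 1/4*pi_s_4
with normalization: pi_s_1 + pi_s_2 + pi_s_3 + pi_s_4 = 1.

Using the first 3 balance equations plus normalization, the linear system A*pi = b is:
  [-7/8, 1/2, 1/4, 1/4] . pi = 0
  [5/8, -7/8, 1/2, 1/8] . pi = 0
  [1/8, 1/8, -7/8, 3/8] . pi = 0
  [1, 1, 1, 1] . pi = 1

Solving yields:
  pi_s_1 = 105/353
  pi_s_2 = 239/706
  pi_s_3 = 61/353
  pi_s_4 = 135/706

Verification (pi * P):
  105/353*1/8 + 239/706*1/2 + 61/353*1/4 + 135/706*1/4 = 105/353 = pi_s_1  (ok)
  105/353*5/8 + 239/706*1/8 + 61/353*1/2 + 135/706*1/8 = 239/706 = pi_s_2  (ok)
  105/353*1/8 + 239/706*1/8 + 61/353*1/8 + 135/706*3/8 = 61/353 = pi_s_3  (ok)
  105/353*1/8 + 239/706*1/4 + 61/353*1/8 + 135/706*1/4 = 135/706 = pi_s_4  (ok)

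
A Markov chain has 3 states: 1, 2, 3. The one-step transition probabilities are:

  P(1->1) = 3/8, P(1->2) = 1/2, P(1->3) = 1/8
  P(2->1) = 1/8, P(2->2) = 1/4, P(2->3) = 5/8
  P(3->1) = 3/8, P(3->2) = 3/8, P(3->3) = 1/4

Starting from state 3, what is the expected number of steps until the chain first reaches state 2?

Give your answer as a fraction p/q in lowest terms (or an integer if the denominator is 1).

Let h_i = expected steps to first reach 2 from state i.
Boundary: h_2 = 0.
First-step equations for the other states:
  h_1 = 1 + 3/8*h_1 + 1/2*h_2 + 1/8*h_3
  h_3 = 1 + 3/8*h_1 + 3/8*h_2 + 1/4*h_3

Substituting h_2 = 0 and rearranging gives the linear system (I - Q) h = 1:
  [5/8, -1/8] . (h_1, h_3) = 1
  [-3/8, 3/4] . (h_1, h_3) = 1

Solving yields:
  h_1 = 56/27
  h_3 = 64/27

Starting state is 3, so the expected hitting time is h_3 = 64/27.

Answer: 64/27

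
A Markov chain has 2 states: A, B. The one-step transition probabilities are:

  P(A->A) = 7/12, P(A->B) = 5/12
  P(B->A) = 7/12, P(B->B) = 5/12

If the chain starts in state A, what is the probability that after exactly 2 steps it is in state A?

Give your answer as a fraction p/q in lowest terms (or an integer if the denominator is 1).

Answer: 7/12

Derivation:
Computing P^2 by repeated multiplication:
P^1 =
  A: [7/12, 5/12]
  B: [7/12, 5/12]
P^2 =
  A: [7/12, 5/12]
  B: [7/12, 5/12]

(P^2)[A -> A] = 7/12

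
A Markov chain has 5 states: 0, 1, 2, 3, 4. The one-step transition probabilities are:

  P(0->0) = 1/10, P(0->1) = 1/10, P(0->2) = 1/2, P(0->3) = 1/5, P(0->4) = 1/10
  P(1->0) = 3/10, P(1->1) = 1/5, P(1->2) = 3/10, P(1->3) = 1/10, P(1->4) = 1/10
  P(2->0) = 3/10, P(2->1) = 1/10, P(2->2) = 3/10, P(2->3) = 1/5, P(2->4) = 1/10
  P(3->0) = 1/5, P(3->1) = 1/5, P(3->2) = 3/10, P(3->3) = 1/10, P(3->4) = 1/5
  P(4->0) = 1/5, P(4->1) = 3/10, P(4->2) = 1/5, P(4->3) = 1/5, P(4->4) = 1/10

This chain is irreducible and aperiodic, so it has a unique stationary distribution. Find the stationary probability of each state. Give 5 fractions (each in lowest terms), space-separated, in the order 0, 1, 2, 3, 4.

The stationary distribution satisfies pi = pi * P, i.e.:
  pi_0 = 1/10*pi_0 + 3/10*pi_1 + 3/10*pi_2 + 1/5*pi_3 + 1/5*pi_4
  pi_1 = 1/10*pi_0 + 1/5*pi_1 + 1/10*pi_2 + 1/5*pi_3 + 3/10*pi_4
  pi_2 = 1/2*pi_0 + 3/10*pi_1 + 3/10*pi_2 + 3/10*pi_3 + 1/5*pi_4
  pi_3 = 1/5*pi_0 + 1/10*pi_1 + 1/5*pi_2 + 1/10*pi_3 + 1/5*pi_4
  pi_4 = 1/10*pi_0 + 1/10*pi_1 + 1/10*pi_2 + 1/5*pi_3 + 1/10*pi_4
with normalization: pi_0 + pi_1 + pi_2 + pi_3 + pi_4 = 1.

Using the first 4 balance equations plus normalization, the linear system A*pi = b is:
  [-9/10, 3/10, 3/10, 1/5, 1/5] . pi = 0
  [1/10, -4/5, 1/10, 1/5, 3/10] . pi = 0
  [1/2, 3/10, -7/10, 3/10, 1/5] . pi = 0
  [1/5, 1/10, 1/5, -9/10, 1/5] . pi = 0
  [1, 1, 1, 1, 1] . pi = 1

Solving yields:
  pi_0 = 907/4008
  pi_1 = 26/167
  pi_2 = 1337/4008
  pi_3 = 28/167
  pi_4 = 39/334

Verification (pi * P):
  907/4008*1/10 + 26/167*3/10 + 1337/4008*3/10 + 28/167*1/5 + 39/334*1/5 = 907/4008 = pi_0  (ok)
  907/4008*1/10 + 26/167*1/5 + 1337/4008*1/10 + 28/167*1/5 + 39/334*3/10 = 26/167 = pi_1  (ok)
  907/4008*1/2 + 26/167*3/10 + 1337/4008*3/10 + 28/167*3/10 + 39/334*1/5 = 1337/4008 = pi_2  (ok)
  907/4008*1/5 + 26/167*1/10 + 1337/4008*1/5 + 28/167*1/10 + 39/334*1/5 = 28/167 = pi_3  (ok)
  907/4008*1/10 + 26/167*1/10 + 1337/4008*1/10 + 28/167*1/5 + 39/334*1/10 = 39/334 = pi_4  (ok)

Answer: 907/4008 26/167 1337/4008 28/167 39/334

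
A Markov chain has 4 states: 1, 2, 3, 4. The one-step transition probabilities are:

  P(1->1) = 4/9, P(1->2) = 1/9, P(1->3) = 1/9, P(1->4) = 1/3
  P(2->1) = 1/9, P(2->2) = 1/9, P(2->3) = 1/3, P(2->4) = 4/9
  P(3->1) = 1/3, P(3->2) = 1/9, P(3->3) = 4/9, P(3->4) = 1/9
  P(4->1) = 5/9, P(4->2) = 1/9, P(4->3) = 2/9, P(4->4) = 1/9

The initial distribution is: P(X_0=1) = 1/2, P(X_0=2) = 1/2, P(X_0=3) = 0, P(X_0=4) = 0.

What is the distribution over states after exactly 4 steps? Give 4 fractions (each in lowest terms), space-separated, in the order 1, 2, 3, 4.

Answer: 5345/13122 1/9 1067/4374 1559/6561

Derivation:
Propagating the distribution step by step (d_{t+1} = d_t * P):
d_0 = (1=1/2, 2=1/2, 3=0, 4=0)
  d_1[1] = 1/2*4/9 + 1/2*1/9 + 0*1/3 + 0*5/9 = 5/18
  d_1[2] = 1/2*1/9 + 1/2*1/9 + 0*1/9 + 0*1/9 = 1/9
  d_1[3] = 1/2*1/9 + 1/2*1/3 + 0*4/9 + 0*2/9 = 2/9
  d_1[4] = 1/2*1/3 + 1/2*4/9 + 0*1/9 + 0*1/9 = 7/18
d_1 = (1=5/18, 2=1/9, 3=2/9, 4=7/18)
  d_2[1] = 5/18*4/9 + 1/9*1/9 + 2/9*1/3 + 7/18*5/9 = 23/54
  d_2[2] = 5/18*1/9 + 1/9*1/9 + 2/9*1/9 + 7/18*1/9 = 1/9
  d_2[3] = 5/18*1/9 + 1/9*1/3 + 2/9*4/9 + 7/18*2/9 = 41/162
  d_2[4] = 5/18*1/3 + 1/9*4/9 + 2/9*1/9 + 7/18*1/9 = 17/81
d_2 = (1=23/54, 2=1/9, 3=41/162, 4=17/81)
  d_3[1] = 23/54*4/9 + 1/9*1/9 + 41/162*1/3 + 17/81*5/9 = 587/1458
  d_3[2] = 23/54*1/9 + 1/9*1/9 + 41/162*1/9 + 17/81*1/9 = 1/9
  d_3[3] = 23/54*1/9 + 1/9*1/3 + 41/162*4/9 + 17/81*2/9 = 355/1458
  d_3[4] = 23/54*1/3 + 1/9*4/9 + 41/162*1/9 + 17/81*1/9 = 59/243
d_3 = (1=587/1458, 2=1/9, 3=355/1458, 4=59/243)
  d_4[1] = 587/1458*4/9 + 1/9*1/9 + 355/1458*1/3 + 59/243*5/9 = 5345/13122
  d_4[2] = 587/1458*1/9 + 1/9*1/9 + 355/1458*1/9 + 59/243*1/9 = 1/9
  d_4[3] = 587/1458*1/9 + 1/9*1/3 + 355/1458*4/9 + 59/243*2/9 = 1067/4374
  d_4[4] = 587/1458*1/3 + 1/9*4/9 + 355/1458*1/9 + 59/243*1/9 = 1559/6561
d_4 = (1=5345/13122, 2=1/9, 3=1067/4374, 4=1559/6561)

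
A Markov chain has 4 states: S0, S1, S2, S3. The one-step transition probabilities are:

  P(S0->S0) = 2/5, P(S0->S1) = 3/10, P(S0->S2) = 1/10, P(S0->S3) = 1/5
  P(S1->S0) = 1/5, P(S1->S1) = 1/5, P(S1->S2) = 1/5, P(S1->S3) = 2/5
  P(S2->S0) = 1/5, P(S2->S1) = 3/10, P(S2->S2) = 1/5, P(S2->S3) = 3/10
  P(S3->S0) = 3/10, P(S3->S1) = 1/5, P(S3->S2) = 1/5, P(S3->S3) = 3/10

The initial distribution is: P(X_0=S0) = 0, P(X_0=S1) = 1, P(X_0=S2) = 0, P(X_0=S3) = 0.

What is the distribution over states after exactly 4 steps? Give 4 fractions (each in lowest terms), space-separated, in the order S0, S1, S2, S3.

Propagating the distribution step by step (d_{t+1} = d_t * P):
d_0 = (S0=0, S1=1, S2=0, S3=0)
  d_1[S0] = 0*2/5 + 1*1/5 + 0*1/5 + 0*3/10 = 1/5
  d_1[S1] = 0*3/10 + 1*1/5 + 0*3/10 + 0*1/5 = 1/5
  d_1[S2] = 0*1/10 + 1*1/5 + 0*1/5 + 0*1/5 = 1/5
  d_1[S3] = 0*1/5 + 1*2/5 + 0*3/10 + 0*3/10 = 2/5
d_1 = (S0=1/5, S1=1/5, S2=1/5, S3=2/5)
  d_2[S0] = 1/5*2/5 + 1/5*1/5 + 1/5*1/5 + 2/5*3/10 = 7/25
  d_2[S1] = 1/5*3/10 + 1/5*1/5 + 1/5*3/10 + 2/5*1/5 = 6/25
  d_2[S2] = 1/5*1/10 + 1/5*1/5 + 1/5*1/5 + 2/5*1/5 = 9/50
  d_2[S3] = 1/5*1/5 + 1/5*2/5 + 1/5*3/10 + 2/5*3/10 = 3/10
d_2 = (S0=7/25, S1=6/25, S2=9/50, S3=3/10)
  d_3[S0] = 7/25*2/5 + 6/25*1/5 + 9/50*1/5 + 3/10*3/10 = 143/500
  d_3[S1] = 7/25*3/10 + 6/25*1/5 + 9/50*3/10 + 3/10*1/5 = 123/500
  d_3[S2] = 7/25*1/10 + 6/25*1/5 + 9/50*1/5 + 3/10*1/5 = 43/250
  d_3[S3] = 7/25*1/5 + 6/25*2/5 + 9/50*3/10 + 3/10*3/10 = 37/125
d_3 = (S0=143/500, S1=123/500, S2=43/250, S3=37/125)
  d_4[S0] = 143/500*2/5 + 123/500*1/5 + 43/250*1/5 + 37/125*3/10 = 717/2500
  d_4[S1] = 143/500*3/10 + 123/500*1/5 + 43/250*3/10 + 37/125*1/5 = 1229/5000
  d_4[S2] = 143/500*1/10 + 123/500*1/5 + 43/250*1/5 + 37/125*1/5 = 857/5000
  d_4[S3] = 143/500*1/5 + 123/500*2/5 + 43/250*3/10 + 37/125*3/10 = 37/125
d_4 = (S0=717/2500, S1=1229/5000, S2=857/5000, S3=37/125)

Answer: 717/2500 1229/5000 857/5000 37/125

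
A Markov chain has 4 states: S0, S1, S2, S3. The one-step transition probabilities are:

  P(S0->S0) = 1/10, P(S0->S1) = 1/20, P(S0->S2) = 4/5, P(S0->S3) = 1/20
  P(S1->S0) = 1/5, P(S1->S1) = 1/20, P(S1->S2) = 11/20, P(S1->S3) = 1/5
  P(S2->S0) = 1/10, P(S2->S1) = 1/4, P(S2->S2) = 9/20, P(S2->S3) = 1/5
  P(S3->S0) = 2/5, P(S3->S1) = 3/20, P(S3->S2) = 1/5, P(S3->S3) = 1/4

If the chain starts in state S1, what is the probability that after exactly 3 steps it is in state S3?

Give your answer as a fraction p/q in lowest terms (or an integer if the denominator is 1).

Answer: 737/4000

Derivation:
Computing P^3 by repeated multiplication:
P^1 =
  S0: [1/10, 1/20, 4/5, 1/20]
  S1: [1/5, 1/20, 11/20, 1/5]
  S2: [1/10, 1/4, 9/20, 1/5]
  S3: [2/5, 3/20, 1/5, 1/4]
P^2 =
  S0: [3/25, 43/200, 191/400, 3/16]
  S1: [33/200, 9/50, 19/40, 9/50]
  S2: [37/200, 4/25, 23/50, 39/200]
  S3: [19/100, 23/200, 217/400, 61/400]
P^3 =
  S0: [711/4000, 657/4000, 3733/8000, 1531/8000]
  S1: [43/250, 163/1000, 1923/4000, 737/4000]
  S2: [349/2000, 323/2000, 241/500, 91/500]
  S3: [629/4000, 139/800, 3919/8000, 1433/8000]

(P^3)[S1 -> S3] = 737/4000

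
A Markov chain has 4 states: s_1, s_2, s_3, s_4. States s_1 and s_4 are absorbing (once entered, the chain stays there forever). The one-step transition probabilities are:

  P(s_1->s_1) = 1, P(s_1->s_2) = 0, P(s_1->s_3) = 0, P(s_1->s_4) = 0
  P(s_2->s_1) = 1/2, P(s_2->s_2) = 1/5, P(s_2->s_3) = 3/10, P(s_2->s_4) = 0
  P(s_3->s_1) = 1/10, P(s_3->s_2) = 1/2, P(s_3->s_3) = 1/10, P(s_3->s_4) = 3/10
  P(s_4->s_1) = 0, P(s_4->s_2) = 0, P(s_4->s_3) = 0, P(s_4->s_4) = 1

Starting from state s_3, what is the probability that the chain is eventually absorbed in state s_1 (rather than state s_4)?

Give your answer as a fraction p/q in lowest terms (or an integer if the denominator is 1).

Answer: 11/19

Derivation:
Let a_i = P(absorbed in s_1 | start in state i).
Boundary conditions: a_s_1 = 1, a_s_4 = 0.
For each transient state i, a_i = sum_j P(i->j) * a_j:
  a_s_2 = 1/2*a_s_1 + 1/5*a_s_2 + 3/10*a_s_3 + 0*a_s_4
  a_s_3 = 1/10*a_s_1 + 1/2*a_s_2 + 1/10*a_s_3 + 3/10*a_s_4

Substituting a_s_1 = 1 and a_s_4 = 0, rearrange to (I - Q) a = r where r[i] = P(i -> s_1):
  [4/5, -3/10] . (a_s_2, a_s_3) = 1/2
  [-1/2, 9/10] . (a_s_2, a_s_3) = 1/10

Solving yields:
  a_s_2 = 16/19
  a_s_3 = 11/19

Starting state is s_3, so the absorption probability is a_s_3 = 11/19.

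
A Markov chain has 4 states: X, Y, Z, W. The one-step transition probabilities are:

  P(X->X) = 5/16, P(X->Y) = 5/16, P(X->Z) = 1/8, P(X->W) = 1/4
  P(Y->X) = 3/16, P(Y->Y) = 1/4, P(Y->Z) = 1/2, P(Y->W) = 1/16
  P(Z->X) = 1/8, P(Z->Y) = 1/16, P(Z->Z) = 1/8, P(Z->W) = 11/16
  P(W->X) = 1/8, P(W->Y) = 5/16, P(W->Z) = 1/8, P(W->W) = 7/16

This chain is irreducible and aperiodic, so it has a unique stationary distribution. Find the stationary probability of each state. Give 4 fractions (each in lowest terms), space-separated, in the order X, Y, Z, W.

Answer: 83/481 9/37 8/37 177/481

Derivation:
The stationary distribution satisfies pi = pi * P, i.e.:
  pi_X = 5/16*pi_X + 3/16*pi_Y + 1/8*pi_Z + 1/8*pi_W
  pi_Y = 5/16*pi_X + 1/4*pi_Y + 1/16*pi_Z + 5/16*pi_W
  pi_Z = 1/8*pi_X + 1/2*pi_Y + 1/8*pi_Z + 1/8*pi_W
  pi_W = 1/4*pi_X + 1/16*pi_Y + 11/16*pi_Z + 7/16*pi_W
with normalization: pi_X + pi_Y + pi_Z + pi_W = 1.

Using the first 3 balance equations plus normalization, the linear system A*pi = b is:
  [-11/16, 3/16, 1/8, 1/8] . pi = 0
  [5/16, -3/4, 1/16, 5/16] . pi = 0
  [1/8, 1/2, -7/8, 1/8] . pi = 0
  [1, 1, 1, 1] . pi = 1

Solving yields:
  pi_X = 83/481
  pi_Y = 9/37
  pi_Z = 8/37
  pi_W = 177/481

Verification (pi * P):
  83/481*5/16 + 9/37*3/16 + 8/37*1/8 + 177/481*1/8 = 83/481 = pi_X  (ok)
  83/481*5/16 + 9/37*1/4 + 8/37*1/16 + 177/481*5/16 = 9/37 = pi_Y  (ok)
  83/481*1/8 + 9/37*1/2 + 8/37*1/8 + 177/481*1/8 = 8/37 = pi_Z  (ok)
  83/481*1/4 + 9/37*1/16 + 8/37*11/16 + 177/481*7/16 = 177/481 = pi_W  (ok)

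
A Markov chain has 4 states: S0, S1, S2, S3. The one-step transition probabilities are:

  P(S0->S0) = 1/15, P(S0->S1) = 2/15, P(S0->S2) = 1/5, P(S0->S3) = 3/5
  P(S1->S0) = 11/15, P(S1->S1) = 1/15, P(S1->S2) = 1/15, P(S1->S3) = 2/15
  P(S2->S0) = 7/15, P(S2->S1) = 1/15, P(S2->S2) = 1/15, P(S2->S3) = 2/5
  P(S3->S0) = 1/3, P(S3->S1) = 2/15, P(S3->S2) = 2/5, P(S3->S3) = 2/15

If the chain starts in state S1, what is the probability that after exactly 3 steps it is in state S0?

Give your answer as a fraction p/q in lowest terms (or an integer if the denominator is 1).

Computing P^3 by repeated multiplication:
P^1 =
  S0: [1/15, 2/15, 1/5, 3/5]
  S1: [11/15, 1/15, 1/15, 2/15]
  S2: [7/15, 1/15, 1/15, 2/5]
  S3: [1/3, 2/15, 2/5, 2/15]
P^2 =
  S0: [89/225, 1/9, 62/225, 49/225]
  S1: [13/75, 28/225, 47/225, 37/75]
  S2: [11/45, 28/225, 59/225, 83/225]
  S3: [79/225, 22/225, 7/45, 89/225]
P^3 =
  S0: [1043/3375, 121/1125, 24/125, 1321/3375]
  S1: [1231/3375, 1/9, 286/1125, 911/3375]
  S2: [397/1125, 121/1125, 2/9, 119/375]
  S3: [337/1125, 131/1125, 92/375, 127/375]

(P^3)[S1 -> S0] = 1231/3375

Answer: 1231/3375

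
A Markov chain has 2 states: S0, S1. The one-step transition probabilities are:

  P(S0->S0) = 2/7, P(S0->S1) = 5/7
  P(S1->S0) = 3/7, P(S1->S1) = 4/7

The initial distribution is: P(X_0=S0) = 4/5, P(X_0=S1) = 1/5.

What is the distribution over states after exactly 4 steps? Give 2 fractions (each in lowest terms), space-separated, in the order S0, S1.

Answer: 4504/12005 7501/12005

Derivation:
Propagating the distribution step by step (d_{t+1} = d_t * P):
d_0 = (S0=4/5, S1=1/5)
  d_1[S0] = 4/5*2/7 + 1/5*3/7 = 11/35
  d_1[S1] = 4/5*5/7 + 1/5*4/7 = 24/35
d_1 = (S0=11/35, S1=24/35)
  d_2[S0] = 11/35*2/7 + 24/35*3/7 = 94/245
  d_2[S1] = 11/35*5/7 + 24/35*4/7 = 151/245
d_2 = (S0=94/245, S1=151/245)
  d_3[S0] = 94/245*2/7 + 151/245*3/7 = 641/1715
  d_3[S1] = 94/245*5/7 + 151/245*4/7 = 1074/1715
d_3 = (S0=641/1715, S1=1074/1715)
  d_4[S0] = 641/1715*2/7 + 1074/1715*3/7 = 4504/12005
  d_4[S1] = 641/1715*5/7 + 1074/1715*4/7 = 7501/12005
d_4 = (S0=4504/12005, S1=7501/12005)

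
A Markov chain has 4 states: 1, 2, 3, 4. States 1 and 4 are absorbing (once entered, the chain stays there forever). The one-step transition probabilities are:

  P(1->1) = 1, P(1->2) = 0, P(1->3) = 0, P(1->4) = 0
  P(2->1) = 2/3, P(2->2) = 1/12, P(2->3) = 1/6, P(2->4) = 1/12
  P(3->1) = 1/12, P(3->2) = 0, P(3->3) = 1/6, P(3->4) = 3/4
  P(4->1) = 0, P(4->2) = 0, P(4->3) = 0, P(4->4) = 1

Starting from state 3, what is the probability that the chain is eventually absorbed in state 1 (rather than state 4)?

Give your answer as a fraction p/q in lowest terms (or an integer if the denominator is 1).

Answer: 1/10

Derivation:
Let a_i = P(absorbed in 1 | start in state i).
Boundary conditions: a_1 = 1, a_4 = 0.
For each transient state i, a_i = sum_j P(i->j) * a_j:
  a_2 = 2/3*a_1 + 1/12*a_2 + 1/6*a_3 + 1/12*a_4
  a_3 = 1/12*a_1 + 0*a_2 + 1/6*a_3 + 3/4*a_4

Substituting a_1 = 1 and a_4 = 0, rearrange to (I - Q) a = r where r[i] = P(i -> 1):
  [11/12, -1/6] . (a_2, a_3) = 2/3
  [0, 5/6] . (a_2, a_3) = 1/12

Solving yields:
  a_2 = 41/55
  a_3 = 1/10

Starting state is 3, so the absorption probability is a_3 = 1/10.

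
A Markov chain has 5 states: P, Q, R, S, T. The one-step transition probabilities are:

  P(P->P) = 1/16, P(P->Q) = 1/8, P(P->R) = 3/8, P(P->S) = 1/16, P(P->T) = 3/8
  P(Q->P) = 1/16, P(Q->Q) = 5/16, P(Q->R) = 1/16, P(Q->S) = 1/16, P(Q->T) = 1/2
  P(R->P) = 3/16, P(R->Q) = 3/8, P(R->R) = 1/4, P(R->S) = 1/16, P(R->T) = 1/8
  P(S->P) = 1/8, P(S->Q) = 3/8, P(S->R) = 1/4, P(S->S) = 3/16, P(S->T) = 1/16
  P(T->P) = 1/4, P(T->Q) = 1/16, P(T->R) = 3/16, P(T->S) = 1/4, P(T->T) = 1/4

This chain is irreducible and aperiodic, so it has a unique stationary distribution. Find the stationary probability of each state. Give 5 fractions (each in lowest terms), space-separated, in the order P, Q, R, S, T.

The stationary distribution satisfies pi = pi * P, i.e.:
  pi_P = 1/16*pi_P + 1/16*pi_Q + 3/16*pi_R + 1/8*pi_S + 1/4*pi_T
  pi_Q = 1/8*pi_P + 5/16*pi_Q + 3/8*pi_R + 3/8*pi_S + 1/16*pi_T
  pi_R = 3/8*pi_P + 1/16*pi_Q + 1/4*pi_R + 1/4*pi_S + 3/16*pi_T
  pi_S = 1/16*pi_P + 1/16*pi_Q + 1/16*pi_R + 3/16*pi_S + 1/4*pi_T
  pi_T = 3/8*pi_P + 1/2*pi_Q + 1/8*pi_R + 1/16*pi_S + 1/4*pi_T
with normalization: pi_P + pi_Q + pi_R + pi_S + pi_T = 1.

Using the first 4 balance equations plus normalization, the linear system A*pi = b is:
  [-15/16, 1/16, 3/16, 1/8, 1/4] . pi = 0
  [1/8, -11/16, 3/8, 3/8, 1/16] . pi = 0
  [3/8, 1/16, -3/4, 1/4, 3/16] . pi = 0
  [1/16, 1/16, 1/16, -13/16, 1/4] . pi = 0
  [1, 1, 1, 1, 1] . pi = 1

Solving yields:
  pi_P = 4888/32909
  pi_Q = 7781/32909
  pi_R = 6809/32909
  pi_S = 4306/32909
  pi_T = 9125/32909

Verification (pi * P):
  4888/32909*1/16 + 7781/32909*1/16 + 6809/32909*3/16 + 4306/32909*1/8 + 9125/32909*1/4 = 4888/32909 = pi_P  (ok)
  4888/32909*1/8 + 7781/32909*5/16 + 6809/32909*3/8 + 4306/32909*3/8 + 9125/32909*1/16 = 7781/32909 = pi_Q  (ok)
  4888/32909*3/8 + 7781/32909*1/16 + 6809/32909*1/4 + 4306/32909*1/4 + 9125/32909*3/16 = 6809/32909 = pi_R  (ok)
  4888/32909*1/16 + 7781/32909*1/16 + 6809/32909*1/16 + 4306/32909*3/16 + 9125/32909*1/4 = 4306/32909 = pi_S  (ok)
  4888/32909*3/8 + 7781/32909*1/2 + 6809/32909*1/8 + 4306/32909*1/16 + 9125/32909*1/4 = 9125/32909 = pi_T  (ok)

Answer: 4888/32909 7781/32909 6809/32909 4306/32909 9125/32909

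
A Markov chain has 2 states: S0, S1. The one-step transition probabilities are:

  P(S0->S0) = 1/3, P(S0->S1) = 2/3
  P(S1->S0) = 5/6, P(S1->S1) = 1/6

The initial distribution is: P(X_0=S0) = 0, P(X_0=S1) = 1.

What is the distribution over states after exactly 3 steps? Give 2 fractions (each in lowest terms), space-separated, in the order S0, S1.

Propagating the distribution step by step (d_{t+1} = d_t * P):
d_0 = (S0=0, S1=1)
  d_1[S0] = 0*1/3 + 1*5/6 = 5/6
  d_1[S1] = 0*2/3 + 1*1/6 = 1/6
d_1 = (S0=5/6, S1=1/6)
  d_2[S0] = 5/6*1/3 + 1/6*5/6 = 5/12
  d_2[S1] = 5/6*2/3 + 1/6*1/6 = 7/12
d_2 = (S0=5/12, S1=7/12)
  d_3[S0] = 5/12*1/3 + 7/12*5/6 = 5/8
  d_3[S1] = 5/12*2/3 + 7/12*1/6 = 3/8
d_3 = (S0=5/8, S1=3/8)

Answer: 5/8 3/8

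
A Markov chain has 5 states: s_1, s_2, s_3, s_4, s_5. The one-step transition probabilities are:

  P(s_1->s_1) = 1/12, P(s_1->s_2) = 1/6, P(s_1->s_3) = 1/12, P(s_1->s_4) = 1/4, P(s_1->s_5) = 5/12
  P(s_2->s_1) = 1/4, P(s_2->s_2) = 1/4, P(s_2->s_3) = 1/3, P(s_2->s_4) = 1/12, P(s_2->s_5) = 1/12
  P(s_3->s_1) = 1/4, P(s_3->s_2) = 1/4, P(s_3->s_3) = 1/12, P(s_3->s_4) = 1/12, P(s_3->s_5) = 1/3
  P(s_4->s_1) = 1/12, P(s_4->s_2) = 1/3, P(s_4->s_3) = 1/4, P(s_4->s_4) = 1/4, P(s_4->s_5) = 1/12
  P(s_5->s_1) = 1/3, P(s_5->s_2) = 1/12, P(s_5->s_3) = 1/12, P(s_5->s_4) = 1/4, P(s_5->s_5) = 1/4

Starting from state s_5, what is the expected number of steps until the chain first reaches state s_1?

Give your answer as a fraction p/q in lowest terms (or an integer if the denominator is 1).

Answer: 6024/1543

Derivation:
Let h_i = expected steps to first reach s_1 from state i.
Boundary: h_s_1 = 0.
First-step equations for the other states:
  h_s_2 = 1 + 1/4*h_s_1 + 1/4*h_s_2 + 1/3*h_s_3 + 1/12*h_s_4 + 1/12*h_s_5
  h_s_3 = 1 + 1/4*h_s_1 + 1/4*h_s_2 + 1/12*h_s_3 + 1/12*h_s_4 + 1/3*h_s_5
  h_s_4 = 1 + 1/12*h_s_1 + 1/3*h_s_2 + 1/4*h_s_3 + 1/4*h_s_4 + 1/12*h_s_5
  h_s_5 = 1 + 1/3*h_s_1 + 1/12*h_s_2 + 1/12*h_s_3 + 1/4*h_s_4 + 1/4*h_s_5

Substituting h_s_1 = 0 and rearranging gives the linear system (I - Q) h = 1:
  [3/4, -1/3, -1/12, -1/12] . (h_s_2, h_s_3, h_s_4, h_s_5) = 1
  [-1/4, 11/12, -1/12, -1/3] . (h_s_2, h_s_3, h_s_4, h_s_5) = 1
  [-1/3, -1/4, 3/4, -1/12] . (h_s_2, h_s_3, h_s_4, h_s_5) = 1
  [-1/12, -1/12, -1/4, 3/4] . (h_s_2, h_s_3, h_s_4, h_s_5) = 1

Solving yields:
  h_s_2 = 6384/1543
  h_s_3 = 6312/1543
  h_s_4 = 7668/1543
  h_s_5 = 6024/1543

Starting state is s_5, so the expected hitting time is h_s_5 = 6024/1543.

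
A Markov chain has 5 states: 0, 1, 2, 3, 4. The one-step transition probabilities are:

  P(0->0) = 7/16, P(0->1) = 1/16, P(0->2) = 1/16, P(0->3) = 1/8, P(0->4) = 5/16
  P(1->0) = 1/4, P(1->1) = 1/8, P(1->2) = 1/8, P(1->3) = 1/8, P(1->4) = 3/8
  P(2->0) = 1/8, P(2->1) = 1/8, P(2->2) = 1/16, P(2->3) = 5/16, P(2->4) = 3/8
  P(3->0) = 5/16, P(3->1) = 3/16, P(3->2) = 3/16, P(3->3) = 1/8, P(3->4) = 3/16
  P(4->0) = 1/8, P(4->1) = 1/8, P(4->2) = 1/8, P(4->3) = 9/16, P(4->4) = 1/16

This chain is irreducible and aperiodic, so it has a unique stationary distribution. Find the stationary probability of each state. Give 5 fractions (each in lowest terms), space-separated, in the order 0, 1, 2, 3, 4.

The stationary distribution satisfies pi = pi * P, i.e.:
  pi_0 = 7/16*pi_0 + 1/4*pi_1 + 1/8*pi_2 + 5/16*pi_3 + 1/8*pi_4
  pi_1 = 1/16*pi_0 + 1/8*pi_1 + 1/8*pi_2 + 3/16*pi_3 + 1/8*pi_4
  pi_2 = 1/16*pi_0 + 1/8*pi_1 + 1/16*pi_2 + 3/16*pi_3 + 1/8*pi_4
  pi_3 = 1/8*pi_0 + 1/8*pi_1 + 5/16*pi_2 + 1/8*pi_3 + 9/16*pi_4
  pi_4 = 5/16*pi_0 + 3/8*pi_1 + 3/8*pi_2 + 3/16*pi_3 + 1/16*pi_4
with normalization: pi_0 + pi_1 + pi_2 + pi_3 + pi_4 = 1.

Using the first 4 balance equations plus normalization, the linear system A*pi = b is:
  [-9/16, 1/4, 1/8, 5/16, 1/8] . pi = 0
  [1/16, -7/8, 1/8, 3/16, 1/8] . pi = 0
  [1/16, 1/8, -15/16, 3/16, 1/8] . pi = 0
  [1/8, 1/8, 5/16, -7/8, 9/16] . pi = 0
  [1, 1, 1, 1, 1] . pi = 1

Solving yields:
  pi_0 = 10497/38506
  pi_1 = 2380/19253
  pi_2 = 2240/19253
  pi_3 = 9645/38506
  pi_4 = 4562/19253

Verification (pi * P):
  10497/38506*7/16 + 2380/19253*1/4 + 2240/19253*1/8 + 9645/38506*5/16 + 4562/19253*1/8 = 10497/38506 = pi_0  (ok)
  10497/38506*1/16 + 2380/19253*1/8 + 2240/19253*1/8 + 9645/38506*3/16 + 4562/19253*1/8 = 2380/19253 = pi_1  (ok)
  10497/38506*1/16 + 2380/19253*1/8 + 2240/19253*1/16 + 9645/38506*3/16 + 4562/19253*1/8 = 2240/19253 = pi_2  (ok)
  10497/38506*1/8 + 2380/19253*1/8 + 2240/19253*5/16 + 9645/38506*1/8 + 4562/19253*9/16 = 9645/38506 = pi_3  (ok)
  10497/38506*5/16 + 2380/19253*3/8 + 2240/19253*3/8 + 9645/38506*3/16 + 4562/19253*1/16 = 4562/19253 = pi_4  (ok)

Answer: 10497/38506 2380/19253 2240/19253 9645/38506 4562/19253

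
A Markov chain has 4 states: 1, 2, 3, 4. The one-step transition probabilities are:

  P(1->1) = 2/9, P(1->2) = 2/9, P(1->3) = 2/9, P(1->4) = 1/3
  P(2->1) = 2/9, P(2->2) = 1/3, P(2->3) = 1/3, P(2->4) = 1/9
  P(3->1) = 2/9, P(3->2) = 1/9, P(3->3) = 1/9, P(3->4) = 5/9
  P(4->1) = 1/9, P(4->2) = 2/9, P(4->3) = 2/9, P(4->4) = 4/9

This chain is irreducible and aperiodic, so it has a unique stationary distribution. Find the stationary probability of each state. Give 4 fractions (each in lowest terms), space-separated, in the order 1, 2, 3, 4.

Answer: 13/72 2/9 2/9 3/8

Derivation:
The stationary distribution satisfies pi = pi * P, i.e.:
  pi_1 = 2/9*pi_1 + 2/9*pi_2 + 2/9*pi_3 + 1/9*pi_4
  pi_2 = 2/9*pi_1 + 1/3*pi_2 + 1/9*pi_3 + 2/9*pi_4
  pi_3 = 2/9*pi_1 + 1/3*pi_2 + 1/9*pi_3 + 2/9*pi_4
  pi_4 = 1/3*pi_1 + 1/9*pi_2 + 5/9*pi_3 + 4/9*pi_4
with normalization: pi_1 + pi_2 + pi_3 + pi_4 = 1.

Using the first 3 balance equations plus normalization, the linear system A*pi = b is:
  [-7/9, 2/9, 2/9, 1/9] . pi = 0
  [2/9, -2/3, 1/9, 2/9] . pi = 0
  [2/9, 1/3, -8/9, 2/9] . pi = 0
  [1, 1, 1, 1] . pi = 1

Solving yields:
  pi_1 = 13/72
  pi_2 = 2/9
  pi_3 = 2/9
  pi_4 = 3/8

Verification (pi * P):
  13/72*2/9 + 2/9*2/9 + 2/9*2/9 + 3/8*1/9 = 13/72 = pi_1  (ok)
  13/72*2/9 + 2/9*1/3 + 2/9*1/9 + 3/8*2/9 = 2/9 = pi_2  (ok)
  13/72*2/9 + 2/9*1/3 + 2/9*1/9 + 3/8*2/9 = 2/9 = pi_3  (ok)
  13/72*1/3 + 2/9*1/9 + 2/9*5/9 + 3/8*4/9 = 3/8 = pi_4  (ok)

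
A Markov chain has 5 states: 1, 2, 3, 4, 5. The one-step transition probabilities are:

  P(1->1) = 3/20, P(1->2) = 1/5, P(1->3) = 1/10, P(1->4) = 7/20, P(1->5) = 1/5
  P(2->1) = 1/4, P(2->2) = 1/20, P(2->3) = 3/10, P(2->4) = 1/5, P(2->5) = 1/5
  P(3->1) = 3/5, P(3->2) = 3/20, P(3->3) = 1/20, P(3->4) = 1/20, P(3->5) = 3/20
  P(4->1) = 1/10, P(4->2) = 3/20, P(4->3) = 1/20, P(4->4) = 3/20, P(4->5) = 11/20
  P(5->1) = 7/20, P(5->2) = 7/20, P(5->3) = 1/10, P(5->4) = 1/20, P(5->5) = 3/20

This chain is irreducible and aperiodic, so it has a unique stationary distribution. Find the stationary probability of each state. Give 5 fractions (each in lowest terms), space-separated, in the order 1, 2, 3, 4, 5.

Answer: 34879/131763 8460/43921 10853/87842 15451/87842 32048/131763

Derivation:
The stationary distribution satisfies pi = pi * P, i.e.:
  pi_1 = 3/20*pi_1 + 1/4*pi_2 + 3/5*pi_3 + 1/10*pi_4 + 7/20*pi_5
  pi_2 = 1/5*pi_1 + 1/20*pi_2 + 3/20*pi_3 + 3/20*pi_4 + 7/20*pi_5
  pi_3 = 1/10*pi_1 + 3/10*pi_2 + 1/20*pi_3 + 1/20*pi_4 + 1/10*pi_5
  pi_4 = 7/20*pi_1 + 1/5*pi_2 + 1/20*pi_3 + 3/20*pi_4 + 1/20*pi_5
  pi_5 = 1/5*pi_1 + 1/5*pi_2 + 3/20*pi_3 + 11/20*pi_4 + 3/20*pi_5
with normalization: pi_1 + pi_2 + pi_3 + pi_4 + pi_5 = 1.

Using the first 4 balance equations plus normalization, the linear system A*pi = b is:
  [-17/20, 1/4, 3/5, 1/10, 7/20] . pi = 0
  [1/5, -19/20, 3/20, 3/20, 7/20] . pi = 0
  [1/10, 3/10, -19/20, 1/20, 1/10] . pi = 0
  [7/20, 1/5, 1/20, -17/20, 1/20] . pi = 0
  [1, 1, 1, 1, 1] . pi = 1

Solving yields:
  pi_1 = 34879/131763
  pi_2 = 8460/43921
  pi_3 = 10853/87842
  pi_4 = 15451/87842
  pi_5 = 32048/131763

Verification (pi * P):
  34879/131763*3/20 + 8460/43921*1/4 + 10853/87842*3/5 + 15451/87842*1/10 + 32048/131763*7/20 = 34879/131763 = pi_1  (ok)
  34879/131763*1/5 + 8460/43921*1/20 + 10853/87842*3/20 + 15451/87842*3/20 + 32048/131763*7/20 = 8460/43921 = pi_2  (ok)
  34879/131763*1/10 + 8460/43921*3/10 + 10853/87842*1/20 + 15451/87842*1/20 + 32048/131763*1/10 = 10853/87842 = pi_3  (ok)
  34879/131763*7/20 + 8460/43921*1/5 + 10853/87842*1/20 + 15451/87842*3/20 + 32048/131763*1/20 = 15451/87842 = pi_4  (ok)
  34879/131763*1/5 + 8460/43921*1/5 + 10853/87842*3/20 + 15451/87842*11/20 + 32048/131763*3/20 = 32048/131763 = pi_5  (ok)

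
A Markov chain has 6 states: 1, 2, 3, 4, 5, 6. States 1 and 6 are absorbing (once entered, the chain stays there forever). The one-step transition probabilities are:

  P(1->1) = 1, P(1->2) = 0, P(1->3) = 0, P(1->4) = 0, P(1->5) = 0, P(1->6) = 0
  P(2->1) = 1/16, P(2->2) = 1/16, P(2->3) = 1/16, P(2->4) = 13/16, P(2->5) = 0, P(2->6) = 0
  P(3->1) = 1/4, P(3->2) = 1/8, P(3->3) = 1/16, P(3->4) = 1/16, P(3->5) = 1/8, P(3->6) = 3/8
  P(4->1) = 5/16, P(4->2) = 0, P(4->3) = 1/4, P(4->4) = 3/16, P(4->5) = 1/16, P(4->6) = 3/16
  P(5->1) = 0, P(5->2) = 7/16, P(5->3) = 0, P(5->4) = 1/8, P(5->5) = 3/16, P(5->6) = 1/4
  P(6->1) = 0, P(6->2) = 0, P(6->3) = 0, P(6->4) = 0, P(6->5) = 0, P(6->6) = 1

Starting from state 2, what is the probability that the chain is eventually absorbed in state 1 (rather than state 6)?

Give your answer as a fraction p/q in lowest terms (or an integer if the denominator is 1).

Answer: 18569/32587

Derivation:
Let a_i = P(absorbed in 1 | start in state i).
Boundary conditions: a_1 = 1, a_6 = 0.
For each transient state i, a_i = sum_j P(i->j) * a_j:
  a_2 = 1/16*a_1 + 1/16*a_2 + 1/16*a_3 + 13/16*a_4 + 0*a_5 + 0*a_6
  a_3 = 1/4*a_1 + 1/8*a_2 + 1/16*a_3 + 1/16*a_4 + 1/8*a_5 + 3/8*a_6
  a_4 = 5/16*a_1 + 0*a_2 + 1/4*a_3 + 3/16*a_4 + 1/16*a_5 + 3/16*a_6
  a_5 = 0*a_1 + 7/16*a_2 + 0*a_3 + 1/8*a_4 + 3/16*a_5 + 1/4*a_6

Substituting a_1 = 1 and a_6 = 0, rearrange to (I - Q) a = r where r[i] = P(i -> 1):
  [15/16, -1/16, -13/16, 0] . (a_2, a_3, a_4, a_5) = 1/16
  [-1/8, 15/16, -1/16, -1/8] . (a_2, a_3, a_4, a_5) = 1/4
  [0, -1/4, 13/16, -1/16] . (a_2, a_3, a_4, a_5) = 5/16
  [-7/16, 0, -1/8, 13/16] . (a_2, a_3, a_4, a_5) = 0

Solving yields:
  a_2 = 18569/32587
  a_3 = 14054/32587
  a_4 = 17838/32587
  a_5 = 12743/32587

Starting state is 2, so the absorption probability is a_2 = 18569/32587.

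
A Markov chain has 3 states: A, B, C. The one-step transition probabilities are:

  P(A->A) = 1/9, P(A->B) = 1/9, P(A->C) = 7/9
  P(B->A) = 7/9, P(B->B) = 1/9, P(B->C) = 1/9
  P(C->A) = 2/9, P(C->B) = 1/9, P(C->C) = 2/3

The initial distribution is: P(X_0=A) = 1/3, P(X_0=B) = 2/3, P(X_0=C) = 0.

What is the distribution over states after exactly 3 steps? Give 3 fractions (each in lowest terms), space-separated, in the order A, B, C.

Answer: 7/27 1/9 17/27

Derivation:
Propagating the distribution step by step (d_{t+1} = d_t * P):
d_0 = (A=1/3, B=2/3, C=0)
  d_1[A] = 1/3*1/9 + 2/3*7/9 + 0*2/9 = 5/9
  d_1[B] = 1/3*1/9 + 2/3*1/9 + 0*1/9 = 1/9
  d_1[C] = 1/3*7/9 + 2/3*1/9 + 0*2/3 = 1/3
d_1 = (A=5/9, B=1/9, C=1/3)
  d_2[A] = 5/9*1/9 + 1/9*7/9 + 1/3*2/9 = 2/9
  d_2[B] = 5/9*1/9 + 1/9*1/9 + 1/3*1/9 = 1/9
  d_2[C] = 5/9*7/9 + 1/9*1/9 + 1/3*2/3 = 2/3
d_2 = (A=2/9, B=1/9, C=2/3)
  d_3[A] = 2/9*1/9 + 1/9*7/9 + 2/3*2/9 = 7/27
  d_3[B] = 2/9*1/9 + 1/9*1/9 + 2/3*1/9 = 1/9
  d_3[C] = 2/9*7/9 + 1/9*1/9 + 2/3*2/3 = 17/27
d_3 = (A=7/27, B=1/9, C=17/27)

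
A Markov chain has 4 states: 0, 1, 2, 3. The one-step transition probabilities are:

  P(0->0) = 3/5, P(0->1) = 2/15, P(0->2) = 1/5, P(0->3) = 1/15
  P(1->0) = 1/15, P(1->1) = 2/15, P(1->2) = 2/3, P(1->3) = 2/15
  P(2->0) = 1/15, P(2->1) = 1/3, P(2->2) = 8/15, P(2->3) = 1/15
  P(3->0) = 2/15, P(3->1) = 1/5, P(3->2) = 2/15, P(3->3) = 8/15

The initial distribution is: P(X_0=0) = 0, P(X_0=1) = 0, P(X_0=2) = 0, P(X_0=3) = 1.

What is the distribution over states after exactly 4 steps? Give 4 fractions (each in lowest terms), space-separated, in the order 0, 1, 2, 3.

Answer: 362/2025 11284/50625 6893/16875 356/1875

Derivation:
Propagating the distribution step by step (d_{t+1} = d_t * P):
d_0 = (0=0, 1=0, 2=0, 3=1)
  d_1[0] = 0*3/5 + 0*1/15 + 0*1/15 + 1*2/15 = 2/15
  d_1[1] = 0*2/15 + 0*2/15 + 0*1/3 + 1*1/5 = 1/5
  d_1[2] = 0*1/5 + 0*2/3 + 0*8/15 + 1*2/15 = 2/15
  d_1[3] = 0*1/15 + 0*2/15 + 0*1/15 + 1*8/15 = 8/15
d_1 = (0=2/15, 1=1/5, 2=2/15, 3=8/15)
  d_2[0] = 2/15*3/5 + 1/5*1/15 + 2/15*1/15 + 8/15*2/15 = 13/75
  d_2[1] = 2/15*2/15 + 1/5*2/15 + 2/15*1/3 + 8/15*1/5 = 44/225
  d_2[2] = 2/15*1/5 + 1/5*2/3 + 2/15*8/15 + 8/15*2/15 = 68/225
  d_2[3] = 2/15*1/15 + 1/5*2/15 + 2/15*1/15 + 8/15*8/15 = 74/225
d_2 = (0=13/75, 1=44/225, 2=68/225, 3=74/225)
  d_3[0] = 13/75*3/5 + 44/225*1/15 + 68/225*1/15 + 74/225*2/15 = 611/3375
  d_3[1] = 13/75*2/15 + 44/225*2/15 + 68/225*1/3 + 74/225*1/5 = 728/3375
  d_3[2] = 13/75*1/5 + 44/225*2/3 + 68/225*8/15 + 74/225*2/15 = 1249/3375
  d_3[3] = 13/75*1/15 + 44/225*2/15 + 68/225*1/15 + 74/225*8/15 = 787/3375
d_3 = (0=611/3375, 1=728/3375, 2=1249/3375, 3=787/3375)
  d_4[0] = 611/3375*3/5 + 728/3375*1/15 + 1249/3375*1/15 + 787/3375*2/15 = 362/2025
  d_4[1] = 611/3375*2/15 + 728/3375*2/15 + 1249/3375*1/3 + 787/3375*1/5 = 11284/50625
  d_4[2] = 611/3375*1/5 + 728/3375*2/3 + 1249/3375*8/15 + 787/3375*2/15 = 6893/16875
  d_4[3] = 611/3375*1/15 + 728/3375*2/15 + 1249/3375*1/15 + 787/3375*8/15 = 356/1875
d_4 = (0=362/2025, 1=11284/50625, 2=6893/16875, 3=356/1875)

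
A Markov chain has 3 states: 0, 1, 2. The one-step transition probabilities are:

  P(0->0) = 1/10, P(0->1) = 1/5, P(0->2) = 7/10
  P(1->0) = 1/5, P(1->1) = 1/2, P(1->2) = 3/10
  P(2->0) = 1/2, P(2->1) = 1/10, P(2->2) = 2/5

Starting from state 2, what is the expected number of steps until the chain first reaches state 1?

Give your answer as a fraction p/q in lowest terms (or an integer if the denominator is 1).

Let h_i = expected steps to first reach 1 from state i.
Boundary: h_1 = 0.
First-step equations for the other states:
  h_0 = 1 + 1/10*h_0 + 1/5*h_1 + 7/10*h_2
  h_2 = 1 + 1/2*h_0 + 1/10*h_1 + 2/5*h_2

Substituting h_1 = 0 and rearranging gives the linear system (I - Q) h = 1:
  [9/10, -7/10] . (h_0, h_2) = 1
  [-1/2, 3/5] . (h_0, h_2) = 1

Solving yields:
  h_0 = 130/19
  h_2 = 140/19

Starting state is 2, so the expected hitting time is h_2 = 140/19.

Answer: 140/19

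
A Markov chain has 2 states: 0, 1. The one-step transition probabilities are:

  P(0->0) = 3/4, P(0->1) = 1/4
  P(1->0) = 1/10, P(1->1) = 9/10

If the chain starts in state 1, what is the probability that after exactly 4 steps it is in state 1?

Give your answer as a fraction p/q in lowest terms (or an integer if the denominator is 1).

Answer: 61223/80000

Derivation:
Computing P^4 by repeated multiplication:
P^1 =
  0: [3/4, 1/4]
  1: [1/10, 9/10]
P^2 =
  0: [47/80, 33/80]
  1: [33/200, 167/200]
P^3 =
  0: [771/1600, 829/1600]
  1: [829/4000, 3171/4000]
P^4 =
  0: [13223/32000, 18777/32000]
  1: [18777/80000, 61223/80000]

(P^4)[1 -> 1] = 61223/80000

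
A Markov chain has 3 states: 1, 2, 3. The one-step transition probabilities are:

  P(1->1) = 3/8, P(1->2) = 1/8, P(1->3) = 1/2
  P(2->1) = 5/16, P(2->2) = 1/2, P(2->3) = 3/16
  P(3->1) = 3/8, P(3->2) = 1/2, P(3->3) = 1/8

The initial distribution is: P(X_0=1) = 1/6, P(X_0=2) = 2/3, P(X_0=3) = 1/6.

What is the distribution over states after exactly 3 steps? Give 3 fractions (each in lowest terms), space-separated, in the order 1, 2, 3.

Propagating the distribution step by step (d_{t+1} = d_t * P):
d_0 = (1=1/6, 2=2/3, 3=1/6)
  d_1[1] = 1/6*3/8 + 2/3*5/16 + 1/6*3/8 = 1/3
  d_1[2] = 1/6*1/8 + 2/3*1/2 + 1/6*1/2 = 7/16
  d_1[3] = 1/6*1/2 + 2/3*3/16 + 1/6*1/8 = 11/48
d_1 = (1=1/3, 2=7/16, 3=11/48)
  d_2[1] = 1/3*3/8 + 7/16*5/16 + 11/48*3/8 = 89/256
  d_2[2] = 1/3*1/8 + 7/16*1/2 + 11/48*1/2 = 3/8
  d_2[3] = 1/3*1/2 + 7/16*3/16 + 11/48*1/8 = 71/256
d_2 = (1=89/256, 2=3/8, 3=71/256)
  d_3[1] = 89/256*3/8 + 3/8*5/16 + 71/256*3/8 = 45/128
  d_3[2] = 89/256*1/8 + 3/8*1/2 + 71/256*1/2 = 757/2048
  d_3[3] = 89/256*1/2 + 3/8*3/16 + 71/256*1/8 = 571/2048
d_3 = (1=45/128, 2=757/2048, 3=571/2048)

Answer: 45/128 757/2048 571/2048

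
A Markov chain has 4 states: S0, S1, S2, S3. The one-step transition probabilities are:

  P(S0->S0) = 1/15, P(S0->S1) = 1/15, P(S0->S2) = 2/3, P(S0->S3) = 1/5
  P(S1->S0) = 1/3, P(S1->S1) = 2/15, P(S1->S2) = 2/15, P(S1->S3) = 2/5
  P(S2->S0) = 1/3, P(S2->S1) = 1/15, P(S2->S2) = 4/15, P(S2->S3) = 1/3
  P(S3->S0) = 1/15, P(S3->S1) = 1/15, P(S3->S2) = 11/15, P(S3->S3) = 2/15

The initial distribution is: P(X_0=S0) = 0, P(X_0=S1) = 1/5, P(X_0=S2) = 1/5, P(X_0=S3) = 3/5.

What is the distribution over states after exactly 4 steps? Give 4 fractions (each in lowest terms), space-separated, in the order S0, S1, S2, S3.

Propagating the distribution step by step (d_{t+1} = d_t * P):
d_0 = (S0=0, S1=1/5, S2=1/5, S3=3/5)
  d_1[S0] = 0*1/15 + 1/5*1/3 + 1/5*1/3 + 3/5*1/15 = 13/75
  d_1[S1] = 0*1/15 + 1/5*2/15 + 1/5*1/15 + 3/5*1/15 = 2/25
  d_1[S2] = 0*2/3 + 1/5*2/15 + 1/5*4/15 + 3/5*11/15 = 13/25
  d_1[S3] = 0*1/5 + 1/5*2/5 + 1/5*1/3 + 3/5*2/15 = 17/75
d_1 = (S0=13/75, S1=2/25, S2=13/25, S3=17/75)
  d_2[S0] = 13/75*1/15 + 2/25*1/3 + 13/25*1/3 + 17/75*1/15 = 17/75
  d_2[S1] = 13/75*1/15 + 2/25*2/15 + 13/25*1/15 + 17/75*1/15 = 9/125
  d_2[S2] = 13/75*2/3 + 2/25*2/15 + 13/25*4/15 + 17/75*11/15 = 97/225
  d_2[S3] = 13/75*1/5 + 2/25*2/5 + 13/25*1/3 + 17/75*2/15 = 304/1125
d_2 = (S0=17/75, S1=9/125, S2=97/225, S3=304/1125)
  d_3[S0] = 17/75*1/15 + 9/125*1/3 + 97/225*1/3 + 304/1125*1/15 = 3389/16875
  d_3[S1] = 17/75*1/15 + 9/125*2/15 + 97/225*1/15 + 304/1125*1/15 = 134/1875
  d_3[S2] = 17/75*2/3 + 9/125*2/15 + 97/225*4/15 + 304/1125*11/15 = 7996/16875
  d_3[S3] = 17/75*1/5 + 9/125*2/5 + 97/225*1/3 + 304/1125*2/15 = 476/1875
d_3 = (S0=3389/16875, S1=134/1875, S2=7996/16875, S3=476/1875)
  d_4[S0] = 3389/16875*1/15 + 134/1875*1/3 + 7996/16875*1/3 + 476/1875*1/15 = 53683/253125
  d_4[S1] = 3389/16875*1/15 + 134/1875*2/15 + 7996/16875*1/15 + 476/1875*1/15 = 2009/28125
  d_4[S2] = 3389/16875*2/3 + 134/1875*2/15 + 7996/16875*4/15 + 476/1875*11/15 = 7694/16875
  d_4[S3] = 3389/16875*1/5 + 134/1875*2/5 + 7996/16875*1/3 + 476/1875*2/15 = 65951/253125
d_4 = (S0=53683/253125, S1=2009/28125, S2=7694/16875, S3=65951/253125)

Answer: 53683/253125 2009/28125 7694/16875 65951/253125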